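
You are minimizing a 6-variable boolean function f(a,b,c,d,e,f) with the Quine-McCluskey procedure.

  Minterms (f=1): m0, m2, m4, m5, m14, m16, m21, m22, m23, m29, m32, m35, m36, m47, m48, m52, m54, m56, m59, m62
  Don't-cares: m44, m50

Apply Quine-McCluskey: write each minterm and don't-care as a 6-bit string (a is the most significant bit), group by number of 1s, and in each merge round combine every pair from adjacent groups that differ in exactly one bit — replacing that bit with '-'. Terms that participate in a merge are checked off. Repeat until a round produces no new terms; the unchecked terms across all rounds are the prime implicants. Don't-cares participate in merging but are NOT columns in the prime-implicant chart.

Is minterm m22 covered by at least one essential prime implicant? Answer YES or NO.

[col 0] 000000*, 000010*, 000100*, 000101*, 001110, 010000*, 010101*, 010110*, 010111*, 011101*, 100000*, 100011, 100100*, 101100*, 101111, 110000*, 110010*, 110100*, 110110*, 111000*, 111011, 111110*
[col 1] -00000*, -00100*, -10000*, -10110, 0-0000*, 0-0101, 000-00*, 0000-0, 00010-, 01-101, 0101-1, 01011-, 1-0000*, 1-0100*, 10-100, 100-00*, 11-000, 11-110, 110-00*, 110-10*, 1100-0*, 1101-0*
[col 2] --0000, -00-00, 1-0-00, 110--0
Prime implicants: --0000, -00-00, -10110, 0-0101, 0000-0, 00010-, 001110, 01-101, 0101-1, 01011-, 1-0-00, 10-100, 100011, 101111, 11-000, 11-110, 110--0, 111011
PI chart (minterm → PIs covering it):
  0 | --0000,-00-00,0000-0
  2 | 0000-0  (sole → essential)
  4 | -00-00,00010-
  5 | 0-0101,00010-
  14 | 001110  (sole → essential)
  16 | --0000  (sole → essential)
  21 | 0-0101,01-101,0101-1
  22 | -10110,01011-
  23 | 0101-1,01011-
  29 | 01-101  (sole → essential)
  32 | --0000,-00-00,1-0-00
  35 | 100011  (sole → essential)
  36 | -00-00,1-0-00,10-100
  47 | 101111  (sole → essential)
  48 | --0000,1-0-00,11-000,110--0
  52 | 1-0-00,110--0
  54 | -10110,11-110,110--0
  56 | 11-000  (sole → essential)
  59 | 111011  (sole → essential)
  62 | 11-110  (sole → essential)
Essential prime implicants: --0000, 0000-0, 001110, 01-101, 100011, 101111, 11-000, 11-110, 111011

NO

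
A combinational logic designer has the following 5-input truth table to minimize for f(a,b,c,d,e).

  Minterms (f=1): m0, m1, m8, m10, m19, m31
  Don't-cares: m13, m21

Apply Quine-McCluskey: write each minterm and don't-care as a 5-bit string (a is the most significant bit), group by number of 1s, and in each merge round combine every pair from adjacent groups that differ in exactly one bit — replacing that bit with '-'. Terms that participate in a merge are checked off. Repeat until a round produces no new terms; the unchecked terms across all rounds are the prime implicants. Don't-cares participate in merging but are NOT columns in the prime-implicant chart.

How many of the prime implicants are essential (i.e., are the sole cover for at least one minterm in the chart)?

size-2^0 implicants → 00000(✓)  00001(✓)  01000(✓)  01010(✓)  01101  10011  10101  11111
size-2^1 implicants → 0-000  0000-  010-0
Unchecked terms (primes): 0-000, 0000-, 010-0, 01101, 10011, 10101, 11111
Minterm coverage:
  m0 ⊆ 0-000,0000-
  m1 ⊆ 0000- [E]
  m8 ⊆ 0-000,010-0
  m10 ⊆ 010-0 [E]
  m19 ⊆ 10011 [E]
  m31 ⊆ 11111 [E]
E = {0000-, 010-0, 10011, 11111}

4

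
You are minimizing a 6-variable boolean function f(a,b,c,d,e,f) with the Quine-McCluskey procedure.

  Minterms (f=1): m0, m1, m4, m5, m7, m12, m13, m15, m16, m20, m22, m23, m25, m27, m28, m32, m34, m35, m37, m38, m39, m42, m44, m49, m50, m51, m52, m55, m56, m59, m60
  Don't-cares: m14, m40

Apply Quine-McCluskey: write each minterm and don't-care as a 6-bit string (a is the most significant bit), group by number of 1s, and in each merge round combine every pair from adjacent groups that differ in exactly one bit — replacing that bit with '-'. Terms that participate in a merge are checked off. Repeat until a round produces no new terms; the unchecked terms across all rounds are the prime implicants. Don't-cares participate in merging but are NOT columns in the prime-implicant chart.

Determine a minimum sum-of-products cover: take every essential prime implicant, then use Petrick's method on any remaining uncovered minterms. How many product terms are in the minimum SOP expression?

size-2^0 implicants → 000000(✓)  000001(✓)  000100(✓)  000101(✓)  000111(✓)  001100(✓)  001101(✓)  001110(✓)  001111(✓)  010000(✓)  010100(✓)  010110(✓)  010111(✓)  011001(✓)  011011(✓)  011100(✓)  100000(✓)  100010(✓)  100011(✓)  100101(✓)  100110(✓)  100111(✓)  101000(✓)  101010(✓)  101100(✓)  110001(✓)  110010(✓)  110011(✓)  110100(✓)  110111(✓)  111000(✓)  111011(✓)  111100(✓)
size-2^1 implicants → -00000  -00101(✓)  -00111(✓)  -01100(✓)  -10100(✓)  -10111(✓)  -11011  -11100(✓)  0-0000(✓)  0-0100(✓)  0-0111(✓)  0-1100(✓)  00-100(✓)  00-101(✓)  00-111(✓)  000-00(✓)  000-01(✓)  00000-(✓)  0001-1(✓)  00010-(✓)  0011-0(✓)  0011-1(✓)  00110-(✓)  00111-(✓)  01-100(✓)  010-00(✓)  0101-0  01011-  0110-1  1-0010(✓)  1-0011(✓)  1-0111(✓)  1-1000(✓)  1-1100(✓)  10-000(✓)  10-010(✓)  100-10(✓)  100-11(✓)  1000-0(✓)  10001-(✓)  1001-1(✓)  10011-(✓)  101-00(✓)  1010-0(✓)  11-011  11-100(✓)  110-11(✓)  1100-1  11001-(✓)  111-00(✓)
size-2^2 implicants → --0111  --1100  -001-1  -1-100  0--100  0-0-00  00-1-1  00-10-  000-0-  0011--  1-0-11  1-001-  1-1-00  10-0-0  100-1-
Unchecked terms (primes): --0111, --1100, -00000, -001-1, -1-100, -11011, 0--100, 0-0-00, 00-1-1, 00-10-, 000-0-, 0011--, 0101-0, 01011-, 0110-1, 1-0-11, 1-001-, 1-1-00, 10-0-0, 100-1-, 11-011, 1100-1
Minterm coverage:
  m0 ⊆ -00000,0-0-00,000-0-
  m1 ⊆ 000-0- [E]
  m4 ⊆ 0--100,0-0-00,00-10-,000-0-
  m5 ⊆ -001-1,00-1-1,00-10-,000-0-
  m7 ⊆ --0111,-001-1,00-1-1
  m12 ⊆ --1100,0--100,00-10-,0011--
  m13 ⊆ 00-1-1,00-10-,0011--
  m15 ⊆ 00-1-1,0011--
  m16 ⊆ 0-0-00 [E]
  m20 ⊆ -1-100,0--100,0-0-00,0101-0
  m22 ⊆ 0101-0,01011-
  m23 ⊆ --0111,01011-
  m25 ⊆ 0110-1 [E]
  m27 ⊆ -11011,0110-1
  m28 ⊆ --1100,-1-100,0--100
  m32 ⊆ -00000,10-0-0
  m34 ⊆ 1-001-,10-0-0,100-1-
  m35 ⊆ 1-0-11,1-001-,100-1-
  m37 ⊆ -001-1 [E]
  m38 ⊆ 100-1- [E]
  m39 ⊆ --0111,-001-1,1-0-11,100-1-
  m42 ⊆ 10-0-0 [E]
  m44 ⊆ --1100,1-1-00
  m49 ⊆ 1100-1 [E]
  m50 ⊆ 1-001- [E]
  m51 ⊆ 1-0-11,1-001-,11-011,1100-1
  m52 ⊆ -1-100 [E]
  m55 ⊆ --0111,1-0-11
  m56 ⊆ 1-1-00 [E]
  m59 ⊆ -11011,11-011
  m60 ⊆ --1100,-1-100,1-1-00
E = {-001-1, -1-100, 0-0-00, 000-0-, 0110-1, 1-001-, 1-1-00, 10-0-0, 100-1-, 1100-1}
Petrick residual → --0111, -11011, 0011--, 0101-0
Cover = c'def + b'c'df + bde'f' + bcd'ef + a'c'e'f' + a'b'c'e' + a'b'cd + a'bc'df' + a'bcd'f + ac'd'e + ace'f' + ab'd'f' + ab'c'e + abc'd'f  |cover|=14

14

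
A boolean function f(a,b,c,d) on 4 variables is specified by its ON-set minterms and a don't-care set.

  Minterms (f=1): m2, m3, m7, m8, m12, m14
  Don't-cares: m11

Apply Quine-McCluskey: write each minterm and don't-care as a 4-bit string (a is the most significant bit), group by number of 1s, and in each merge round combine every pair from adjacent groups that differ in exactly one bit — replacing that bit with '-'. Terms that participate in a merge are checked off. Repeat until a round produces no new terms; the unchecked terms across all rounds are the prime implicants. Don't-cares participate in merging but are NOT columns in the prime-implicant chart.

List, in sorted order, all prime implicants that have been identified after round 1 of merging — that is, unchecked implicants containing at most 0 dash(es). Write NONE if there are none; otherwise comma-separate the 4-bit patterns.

[col 0] 0010*, 0011*, 0111*, 1000*, 1011*, 1100*, 1110*
[col 1] -011, 0-11, 001-, 1-00, 11-0
Prime implicants: -011, 0-11, 001-, 1-00, 11-0

NONE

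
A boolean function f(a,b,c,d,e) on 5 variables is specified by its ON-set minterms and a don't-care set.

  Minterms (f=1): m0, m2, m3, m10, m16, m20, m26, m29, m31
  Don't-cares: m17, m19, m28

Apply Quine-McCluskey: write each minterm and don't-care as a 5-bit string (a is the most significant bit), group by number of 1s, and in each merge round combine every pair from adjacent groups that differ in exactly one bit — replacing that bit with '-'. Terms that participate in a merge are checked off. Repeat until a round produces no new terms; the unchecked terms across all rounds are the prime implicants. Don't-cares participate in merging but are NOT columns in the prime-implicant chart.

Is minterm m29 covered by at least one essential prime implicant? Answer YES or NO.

YES

[col 0] 00000*, 00010*, 00011*, 01010*, 10000*, 10001*, 10011*, 10100*, 11010*, 11100*, 11101*, 11111*
[col 1] -0000, -0011, -1010, 0-010, 000-0, 0001-, 1-100, 10-00, 100-1, 1000-, 111-1, 1110-
Prime implicants: -0000, -0011, -1010, 0-010, 000-0, 0001-, 1-100, 10-00, 100-1, 1000-, 111-1, 1110-
PI chart (minterm → PIs covering it):
  0 | -0000,000-0
  2 | 0-010,000-0,0001-
  3 | -0011,0001-
  10 | -1010,0-010
  16 | -0000,10-00,1000-
  20 | 1-100,10-00
  26 | -1010  (sole → essential)
  29 | 111-1,1110-
  31 | 111-1  (sole → essential)
Essential prime implicants: -1010, 111-1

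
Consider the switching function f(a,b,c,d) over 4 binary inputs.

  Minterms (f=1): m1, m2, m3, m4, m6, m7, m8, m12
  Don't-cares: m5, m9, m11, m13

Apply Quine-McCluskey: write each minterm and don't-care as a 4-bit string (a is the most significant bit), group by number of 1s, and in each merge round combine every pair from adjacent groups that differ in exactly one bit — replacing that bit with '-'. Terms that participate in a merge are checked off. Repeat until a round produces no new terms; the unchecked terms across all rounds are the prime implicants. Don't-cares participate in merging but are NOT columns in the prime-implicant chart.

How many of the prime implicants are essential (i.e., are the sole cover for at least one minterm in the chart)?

2

size-2^0 implicants → 0001(✓)  0010(✓)  0011(✓)  0100(✓)  0101(✓)  0110(✓)  0111(✓)  1000(✓)  1001(✓)  1011(✓)  1100(✓)  1101(✓)
size-2^1 implicants → -001(✓)  -011(✓)  -100(✓)  -101(✓)  0-01(✓)  0-10(✓)  0-11(✓)  00-1(✓)  001-(✓)  01-0(✓)  01-1(✓)  010-(✓)  011-(✓)  1-00(✓)  1-01(✓)  10-1(✓)  100-(✓)  110-(✓)
size-2^2 implicants → --01  -0-1  -10-  0--1  0-1-  01--  1-0-
Unchecked terms (primes): --01, -0-1, -10-, 0--1, 0-1-, 01--, 1-0-
Minterm coverage:
  m1 ⊆ --01,-0-1,0--1
  m2 ⊆ 0-1- [E]
  m3 ⊆ -0-1,0--1,0-1-
  m4 ⊆ -10-,01--
  m6 ⊆ 0-1-,01--
  m7 ⊆ 0--1,0-1-,01--
  m8 ⊆ 1-0- [E]
  m12 ⊆ -10-,1-0-
E = {0-1-, 1-0-}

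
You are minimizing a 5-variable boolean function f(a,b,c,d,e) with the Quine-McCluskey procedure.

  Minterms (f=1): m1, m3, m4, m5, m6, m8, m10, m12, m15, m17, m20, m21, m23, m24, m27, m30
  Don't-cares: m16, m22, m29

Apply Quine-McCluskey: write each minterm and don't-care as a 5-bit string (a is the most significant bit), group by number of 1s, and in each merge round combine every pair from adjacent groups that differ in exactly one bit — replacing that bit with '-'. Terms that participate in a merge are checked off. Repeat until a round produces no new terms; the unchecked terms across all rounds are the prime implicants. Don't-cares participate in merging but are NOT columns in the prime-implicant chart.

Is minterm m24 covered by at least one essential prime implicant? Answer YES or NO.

[col 0] 00001*, 00011*, 00100*, 00101*, 00110*, 01000*, 01010*, 01100*, 01111, 10000*, 10001*, 10100*, 10101*, 10110*, 10111*, 11000*, 11011, 11101*, 11110*
[col 1] -0001*, -0100*, -0101*, -0110*, -1000, 0-100, 00-01*, 000-1, 001-0*, 0010-*, 01-00, 010-0, 1-000, 1-101, 1-110, 10-00*, 10-01*, 1000-*, 101-0*, 101-1*, 1010-*, 1011-*
[col 2] -0-01, -01-0, -010-, 10-0-, 101--
Prime implicants: -0-01, -01-0, -010-, -1000, 0-100, 000-1, 01-00, 010-0, 01111, 1-000, 1-101, 1-110, 10-0-, 101--, 11011
PI chart (minterm → PIs covering it):
  1 | -0-01,000-1
  3 | 000-1  (sole → essential)
  4 | -01-0,-010-,0-100
  5 | -0-01,-010-
  6 | -01-0  (sole → essential)
  8 | -1000,01-00,010-0
  10 | 010-0  (sole → essential)
  12 | 0-100,01-00
  15 | 01111  (sole → essential)
  17 | -0-01,10-0-
  20 | -01-0,-010-,10-0-,101--
  21 | -0-01,-010-,1-101,10-0-,101--
  23 | 101--  (sole → essential)
  24 | -1000,1-000
  27 | 11011  (sole → essential)
  30 | 1-110  (sole → essential)
Essential prime implicants: -01-0, 000-1, 010-0, 01111, 1-110, 101--, 11011

NO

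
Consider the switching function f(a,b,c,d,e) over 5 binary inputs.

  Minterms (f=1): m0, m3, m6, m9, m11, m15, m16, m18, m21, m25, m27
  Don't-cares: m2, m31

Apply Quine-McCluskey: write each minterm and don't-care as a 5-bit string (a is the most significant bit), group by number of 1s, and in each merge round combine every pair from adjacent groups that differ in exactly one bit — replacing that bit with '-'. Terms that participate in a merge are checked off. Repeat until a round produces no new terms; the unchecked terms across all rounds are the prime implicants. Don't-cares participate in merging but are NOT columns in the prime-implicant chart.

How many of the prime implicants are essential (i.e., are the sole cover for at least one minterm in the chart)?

[col 0] 00000*, 00010*, 00011*, 00110*, 01001*, 01011*, 01111*, 10000*, 10010*, 10101, 11001*, 11011*, 11111*
[col 1] -0000*, -0010*, -1001*, -1011*, -1111*, 0-011, 00-10, 000-0*, 0001-, 01-11*, 010-1*, 100-0*, 11-11*, 110-1*
[col 2] -00-0, -1-11, -10-1
Prime implicants: -00-0, -1-11, -10-1, 0-011, 00-10, 0001-, 10101
PI chart (minterm → PIs covering it):
  0 | -00-0  (sole → essential)
  3 | 0-011,0001-
  6 | 00-10  (sole → essential)
  9 | -10-1  (sole → essential)
  11 | -1-11,-10-1,0-011
  15 | -1-11  (sole → essential)
  16 | -00-0  (sole → essential)
  18 | -00-0  (sole → essential)
  21 | 10101  (sole → essential)
  25 | -10-1  (sole → essential)
  27 | -1-11,-10-1
Essential prime implicants: -00-0, -1-11, -10-1, 00-10, 10101

5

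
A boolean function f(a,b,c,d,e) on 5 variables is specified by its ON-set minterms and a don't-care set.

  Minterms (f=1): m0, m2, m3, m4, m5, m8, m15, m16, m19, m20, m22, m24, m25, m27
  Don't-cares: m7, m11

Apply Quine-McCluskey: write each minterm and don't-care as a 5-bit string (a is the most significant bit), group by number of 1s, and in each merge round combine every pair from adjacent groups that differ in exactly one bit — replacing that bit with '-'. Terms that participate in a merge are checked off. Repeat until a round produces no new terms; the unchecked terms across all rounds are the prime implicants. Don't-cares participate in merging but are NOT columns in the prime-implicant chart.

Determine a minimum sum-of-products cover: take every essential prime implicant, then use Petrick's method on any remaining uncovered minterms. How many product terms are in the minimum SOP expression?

size-2^0 implicants → 00000(✓)  00010(✓)  00011(✓)  00100(✓)  00101(✓)  00111(✓)  01000(✓)  01011(✓)  01111(✓)  10000(✓)  10011(✓)  10100(✓)  10110(✓)  11000(✓)  11001(✓)  11011(✓)
size-2^1 implicants → -0000(✓)  -0011(✓)  -0100(✓)  -1000(✓)  -1011(✓)  0-000(✓)  0-011(✓)  0-111(✓)  00-00(✓)  00-11(✓)  000-0  0001-  001-1  0010-  01-11(✓)  1-000(✓)  1-011(✓)  10-00(✓)  101-0  110-1  1100-
size-2^2 implicants → --000  --011  -0-00  0--11
Unchecked terms (primes): --000, --011, -0-00, 0--11, 000-0, 0001-, 001-1, 0010-, 101-0, 110-1, 1100-
Minterm coverage:
  m0 ⊆ --000,-0-00,000-0
  m2 ⊆ 000-0,0001-
  m3 ⊆ --011,0--11,0001-
  m4 ⊆ -0-00,0010-
  m5 ⊆ 001-1,0010-
  m8 ⊆ --000 [E]
  m15 ⊆ 0--11 [E]
  m16 ⊆ --000,-0-00
  m19 ⊆ --011 [E]
  m20 ⊆ -0-00,101-0
  m22 ⊆ 101-0 [E]
  m24 ⊆ --000,1100-
  m25 ⊆ 110-1,1100-
  m27 ⊆ --011,110-1
E = {--000, --011, 0--11, 101-0}
Petrick residual → 000-0, 0010-, 110-1
Cover = c'd'e' + c'de + a'de + a'b'c'e' + a'b'cd' + ab'ce' + abc'e  |cover|=7

7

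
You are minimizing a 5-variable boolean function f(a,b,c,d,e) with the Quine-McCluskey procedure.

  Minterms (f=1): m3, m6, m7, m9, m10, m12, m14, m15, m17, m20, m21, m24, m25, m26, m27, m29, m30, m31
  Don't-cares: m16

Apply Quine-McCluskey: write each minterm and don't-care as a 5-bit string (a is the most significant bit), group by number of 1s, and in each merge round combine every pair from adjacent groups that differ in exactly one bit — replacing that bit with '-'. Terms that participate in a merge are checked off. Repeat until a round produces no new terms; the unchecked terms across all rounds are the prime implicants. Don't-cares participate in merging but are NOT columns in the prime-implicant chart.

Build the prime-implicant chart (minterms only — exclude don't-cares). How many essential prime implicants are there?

6

size-2^0 implicants → 00011(✓)  00110(✓)  00111(✓)  01001(✓)  01010(✓)  01100(✓)  01110(✓)  01111(✓)  10000(✓)  10001(✓)  10100(✓)  10101(✓)  11000(✓)  11001(✓)  11010(✓)  11011(✓)  11101(✓)  11110(✓)  11111(✓)
size-2^1 implicants → -1001  -1010(✓)  -1110(✓)  -1111(✓)  0-110(✓)  0-111(✓)  00-11  0011-(✓)  01-10(✓)  011-0  0111-(✓)  1-000(✓)  1-001(✓)  1-101(✓)  10-00(✓)  10-01(✓)  1000-(✓)  1010-(✓)  11-01(✓)  11-10(✓)  11-11(✓)  110-0(✓)  110-1(✓)  1100-(✓)  1101-(✓)  111-1(✓)  1111-(✓)
size-2^2 implicants → -1-10  -111-  0-11-  1--01  1-00-  10-0-  11--1  11-1-  110--
Unchecked terms (primes): -1-10, -1001, -111-, 0-11-, 00-11, 011-0, 1--01, 1-00-, 10-0-, 11--1, 11-1-, 110--
Minterm coverage:
  m3 ⊆ 00-11 [E]
  m6 ⊆ 0-11- [E]
  m7 ⊆ 0-11-,00-11
  m9 ⊆ -1001 [E]
  m10 ⊆ -1-10 [E]
  m12 ⊆ 011-0 [E]
  m14 ⊆ -1-10,-111-,0-11-,011-0
  m15 ⊆ -111-,0-11-
  m17 ⊆ 1--01,1-00-,10-0-
  m20 ⊆ 10-0- [E]
  m21 ⊆ 1--01,10-0-
  m24 ⊆ 1-00-,110--
  m25 ⊆ -1001,1--01,1-00-,11--1,110--
  m26 ⊆ -1-10,11-1-,110--
  m27 ⊆ 11--1,11-1-,110--
  m29 ⊆ 1--01,11--1
  m30 ⊆ -1-10,-111-,11-1-
  m31 ⊆ -111-,11--1,11-1-
E = {-1-10, -1001, 0-11-, 00-11, 011-0, 10-0-}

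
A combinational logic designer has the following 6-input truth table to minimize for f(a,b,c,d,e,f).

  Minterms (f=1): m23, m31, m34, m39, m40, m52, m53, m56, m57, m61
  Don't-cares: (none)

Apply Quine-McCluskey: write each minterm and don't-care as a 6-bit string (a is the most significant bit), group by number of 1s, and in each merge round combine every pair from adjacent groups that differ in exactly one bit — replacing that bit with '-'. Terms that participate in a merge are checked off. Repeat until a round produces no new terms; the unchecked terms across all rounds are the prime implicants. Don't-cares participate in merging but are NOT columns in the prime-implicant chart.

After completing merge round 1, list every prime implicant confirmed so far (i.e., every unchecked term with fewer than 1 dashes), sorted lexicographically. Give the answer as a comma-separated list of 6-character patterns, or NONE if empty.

100010, 100111

[col 0] 010111*, 011111*, 100010, 100111, 101000*, 110100*, 110101*, 111000*, 111001*, 111101*
[col 1] 01-111, 1-1000, 11-101, 11010-, 111-01, 11100-
Prime implicants: 01-111, 1-1000, 100010, 100111, 11-101, 11010-, 111-01, 11100-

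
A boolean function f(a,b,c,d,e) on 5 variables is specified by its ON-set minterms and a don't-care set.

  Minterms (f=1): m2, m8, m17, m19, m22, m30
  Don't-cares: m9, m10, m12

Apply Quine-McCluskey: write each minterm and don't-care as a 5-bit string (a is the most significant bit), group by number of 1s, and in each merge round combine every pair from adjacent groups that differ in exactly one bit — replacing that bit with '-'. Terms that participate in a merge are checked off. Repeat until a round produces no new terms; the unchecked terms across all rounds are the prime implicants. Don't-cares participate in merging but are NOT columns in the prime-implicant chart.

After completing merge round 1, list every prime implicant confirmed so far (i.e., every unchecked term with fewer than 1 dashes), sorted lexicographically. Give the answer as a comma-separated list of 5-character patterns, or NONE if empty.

NONE

size-2^0 implicants → 00010(✓)  01000(✓)  01001(✓)  01010(✓)  01100(✓)  10001(✓)  10011(✓)  10110(✓)  11110(✓)
size-2^1 implicants → 0-010  01-00  010-0  0100-  1-110  100-1
Unchecked terms (primes): 0-010, 01-00, 010-0, 0100-, 1-110, 100-1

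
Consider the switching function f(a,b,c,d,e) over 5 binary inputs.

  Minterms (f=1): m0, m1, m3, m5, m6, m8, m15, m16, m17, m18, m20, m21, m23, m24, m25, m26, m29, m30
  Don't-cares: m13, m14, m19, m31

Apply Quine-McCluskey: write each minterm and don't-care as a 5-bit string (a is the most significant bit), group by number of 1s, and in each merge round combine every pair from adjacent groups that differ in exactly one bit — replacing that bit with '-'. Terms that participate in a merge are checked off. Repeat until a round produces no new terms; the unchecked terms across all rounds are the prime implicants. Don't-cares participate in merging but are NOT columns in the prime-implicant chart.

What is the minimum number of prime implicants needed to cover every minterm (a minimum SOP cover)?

9

[col 0] 00000*, 00001*, 00011*, 00101*, 00110*, 01000*, 01101*, 01110*, 01111*, 10000*, 10001*, 10010*, 10011*, 10100*, 10101*, 10111*, 11000*, 11001*, 11010*, 11101*, 11110*, 11111*
[col 1] -0000*, -0001*, -0011*, -0101*, -1000*, -1101*, -1110*, -1111*, 0-000*, 0-101*, 0-110, 00-01*, 000-1*, 0000-*, 011-1*, 0111-*, 1-000*, 1-001*, 1-010*, 1-101*, 1-111*, 10-00*, 10-01*, 10-11*, 100-0*, 100-1*, 1000-*, 1001-*, 101-1*, 1010-*, 11-01*, 11-10, 110-0*, 1100-*, 111-1*, 1111-*
[col 2] --000, --101, -0-01, -00-1, -000-, -11-1, -111-, 1--01, 1-0-0, 1-00-, 1-1-1, 10--1, 10-0-, 100--
Prime implicants: --000, --101, -0-01, -00-1, -000-, -11-1, -111-, 0-110, 1--01, 1-0-0, 1-00-, 1-1-1, 10--1, 10-0-, 100--, 11-10
PI chart (minterm → PIs covering it):
  0 | --000,-000-
  1 | -0-01,-00-1,-000-
  3 | -00-1  (sole → essential)
  5 | --101,-0-01
  6 | 0-110  (sole → essential)
  8 | --000  (sole → essential)
  15 | -11-1,-111-
  16 | --000,-000-,1-0-0,1-00-,10-0-,100--
  17 | -0-01,-00-1,-000-,1--01,1-00-,10--1,10-0-,100--
  18 | 1-0-0,100--
  20 | 10-0-  (sole → essential)
  21 | --101,-0-01,1--01,1-1-1,10--1,10-0-
  23 | 1-1-1,10--1
  24 | --000,1-0-0,1-00-
  25 | 1--01,1-00-
  26 | 1-0-0,11-10
  29 | --101,-11-1,1--01,1-1-1
  30 | -111-,11-10
Essential prime implicants: --000, -00-1, 0-110, 10-0-
Petrick residual → --101, -111-, 1--01, 1-0-0, 1-1-1
Minimum SOP uses 9 PIs: c'd'e' + cd'e + b'c'e + bcd + a'cde' + ad'e + ac'e' + ace + ab'd'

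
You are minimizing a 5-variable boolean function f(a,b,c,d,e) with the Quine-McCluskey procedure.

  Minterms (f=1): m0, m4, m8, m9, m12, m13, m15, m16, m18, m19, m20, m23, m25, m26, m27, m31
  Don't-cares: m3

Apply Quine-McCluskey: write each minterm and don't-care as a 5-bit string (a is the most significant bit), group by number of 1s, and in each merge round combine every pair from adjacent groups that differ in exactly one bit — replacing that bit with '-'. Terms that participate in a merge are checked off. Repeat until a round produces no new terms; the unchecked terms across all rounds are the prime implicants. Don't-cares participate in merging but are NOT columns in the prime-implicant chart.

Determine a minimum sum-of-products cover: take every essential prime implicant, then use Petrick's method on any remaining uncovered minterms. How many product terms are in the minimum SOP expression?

6

Round 0: 00000✓ 00011✓ 00100✓ 01000✓ 01001✓ 01100✓ 01101✓ 01111✓ 10000✓ 10010✓ 10011✓ 10100✓ 10111✓ 11001✓ 11010✓ 11011✓ 11111✓
Round 1: -0000✓ -0011 -0100✓ -1001 -1111 0-000✓ 0-100✓ 00-00✓ 01-00✓ 01-01✓ 0100-✓ 011-1 0110-✓ 1-010✓ 1-011✓ 1-111✓ 10-00✓ 10-11✓ 100-0 1001-✓ 11-11✓ 110-1 1101-✓
Round 2: -0-00 0--00 01-0- 1--11 1-01-
PIs = {-0-00, -0011, -1001, -1111, 0--00, 01-0-, 011-1, 1--11, 1-01-, 100-0, 110-1}
Coverage chart:
  m0: -0-00,0--00
  m4: -0-00,0--00
  m8: 0--00,01-0-
  m9: -1001,01-0-
  m12: 0--00,01-0-
  m13: 01-0-,011-1
  m15: -1111,011-1
  m16: -0-00,100-0
  m18: 1-01-,100-0
  m19: -0011,1--11,1-01-
  m20: -0-00 ←essential
  m23: 1--11 ←essential
  m25: -1001,110-1
  m26: 1-01- ←essential
  m27: 1--11,1-01-,110-1
  m31: -1111,1--11
Essential: -0-00, 1--11, 1-01-
Petrick residual → -1001, -1111, 01-0-
Min cover (6 terms): b'd'e' + bc'd'e + bcde + a'bd' + ade + ac'd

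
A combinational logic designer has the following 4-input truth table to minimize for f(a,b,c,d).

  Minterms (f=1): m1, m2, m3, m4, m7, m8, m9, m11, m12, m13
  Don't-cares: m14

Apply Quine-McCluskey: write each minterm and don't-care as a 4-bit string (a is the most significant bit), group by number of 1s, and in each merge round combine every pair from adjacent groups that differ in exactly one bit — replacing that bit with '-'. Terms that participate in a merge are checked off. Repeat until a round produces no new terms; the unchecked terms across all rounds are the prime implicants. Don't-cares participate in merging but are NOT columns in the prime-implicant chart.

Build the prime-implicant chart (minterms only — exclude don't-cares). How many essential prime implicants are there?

5

[col 0] 0001*, 0010*, 0011*, 0100*, 0111*, 1000*, 1001*, 1011*, 1100*, 1101*, 1110*
[col 1] -001*, -011*, -100, 0-11, 00-1*, 001-, 1-00*, 1-01*, 10-1*, 100-*, 11-0, 110-*
[col 2] -0-1, 1-0-
Prime implicants: -0-1, -100, 0-11, 001-, 1-0-, 11-0
PI chart (minterm → PIs covering it):
  1 | -0-1  (sole → essential)
  2 | 001-  (sole → essential)
  3 | -0-1,0-11,001-
  4 | -100  (sole → essential)
  7 | 0-11  (sole → essential)
  8 | 1-0-  (sole → essential)
  9 | -0-1,1-0-
  11 | -0-1  (sole → essential)
  12 | -100,1-0-,11-0
  13 | 1-0-  (sole → essential)
Essential prime implicants: -0-1, -100, 0-11, 001-, 1-0-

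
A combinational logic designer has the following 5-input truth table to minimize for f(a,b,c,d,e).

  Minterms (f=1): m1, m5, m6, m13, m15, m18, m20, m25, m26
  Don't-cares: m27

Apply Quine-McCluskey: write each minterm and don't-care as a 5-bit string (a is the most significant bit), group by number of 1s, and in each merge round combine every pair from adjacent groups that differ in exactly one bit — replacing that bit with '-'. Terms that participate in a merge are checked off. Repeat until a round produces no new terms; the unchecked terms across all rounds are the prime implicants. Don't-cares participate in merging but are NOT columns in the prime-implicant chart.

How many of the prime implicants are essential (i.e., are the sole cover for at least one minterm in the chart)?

[col 0] 00001*, 00101*, 00110, 01101*, 01111*, 10010*, 10100, 11001*, 11010*, 11011*
[col 1] 0-101, 00-01, 011-1, 1-010, 110-1, 1101-
Prime implicants: 0-101, 00-01, 00110, 011-1, 1-010, 10100, 110-1, 1101-
PI chart (minterm → PIs covering it):
  1 | 00-01  (sole → essential)
  5 | 0-101,00-01
  6 | 00110  (sole → essential)
  13 | 0-101,011-1
  15 | 011-1  (sole → essential)
  18 | 1-010  (sole → essential)
  20 | 10100  (sole → essential)
  25 | 110-1  (sole → essential)
  26 | 1-010,1101-
Essential prime implicants: 00-01, 00110, 011-1, 1-010, 10100, 110-1

6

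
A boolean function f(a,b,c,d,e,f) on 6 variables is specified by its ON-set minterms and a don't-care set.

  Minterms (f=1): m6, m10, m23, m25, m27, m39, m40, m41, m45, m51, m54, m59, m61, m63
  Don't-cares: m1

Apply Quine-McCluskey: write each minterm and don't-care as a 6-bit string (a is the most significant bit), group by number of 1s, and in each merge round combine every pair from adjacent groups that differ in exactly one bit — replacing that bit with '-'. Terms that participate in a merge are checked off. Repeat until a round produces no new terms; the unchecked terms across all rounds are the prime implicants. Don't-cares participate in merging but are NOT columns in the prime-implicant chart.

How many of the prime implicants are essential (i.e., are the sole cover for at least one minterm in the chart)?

[col 0] 000001, 000110, 001010, 010111, 011001*, 011011*, 100111, 101000*, 101001*, 101101*, 110011*, 110110, 111011*, 111101*, 111111*
[col 1] -11011, 0110-1, 1-1101, 101-01, 10100-, 11-011, 111-11, 1111-1
Prime implicants: -11011, 000001, 000110, 001010, 010111, 0110-1, 1-1101, 100111, 101-01, 10100-, 11-011, 110110, 111-11, 1111-1
PI chart (minterm → PIs covering it):
  6 | 000110  (sole → essential)
  10 | 001010  (sole → essential)
  23 | 010111  (sole → essential)
  25 | 0110-1  (sole → essential)
  27 | -11011,0110-1
  39 | 100111  (sole → essential)
  40 | 10100-  (sole → essential)
  41 | 101-01,10100-
  45 | 1-1101,101-01
  51 | 11-011  (sole → essential)
  54 | 110110  (sole → essential)
  59 | -11011,11-011,111-11
  61 | 1-1101,1111-1
  63 | 111-11,1111-1
Essential prime implicants: 000110, 001010, 010111, 0110-1, 100111, 10100-, 11-011, 110110

8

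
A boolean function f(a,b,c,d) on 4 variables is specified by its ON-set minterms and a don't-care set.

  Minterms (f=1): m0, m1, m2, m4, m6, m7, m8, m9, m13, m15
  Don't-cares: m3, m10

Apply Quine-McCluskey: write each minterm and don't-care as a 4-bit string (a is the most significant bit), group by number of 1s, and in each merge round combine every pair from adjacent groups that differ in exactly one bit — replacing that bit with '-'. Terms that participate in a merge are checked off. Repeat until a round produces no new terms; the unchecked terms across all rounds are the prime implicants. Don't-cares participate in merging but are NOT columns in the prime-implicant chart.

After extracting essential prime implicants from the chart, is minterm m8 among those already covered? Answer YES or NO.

size-2^0 implicants → 0000(✓)  0001(✓)  0010(✓)  0011(✓)  0100(✓)  0110(✓)  0111(✓)  1000(✓)  1001(✓)  1010(✓)  1101(✓)  1111(✓)
size-2^1 implicants → -000(✓)  -001(✓)  -010(✓)  -111  0-00(✓)  0-10(✓)  0-11(✓)  00-0(✓)  00-1(✓)  000-(✓)  001-(✓)  01-0(✓)  011-(✓)  1-01  10-0(✓)  100-(✓)  11-1
size-2^2 implicants → -0-0  -00-  0--0  0-1-  00--
Unchecked terms (primes): -0-0, -00-, -111, 0--0, 0-1-, 00--, 1-01, 11-1
Minterm coverage:
  m0 ⊆ -0-0,-00-,0--0,00--
  m1 ⊆ -00-,00--
  m2 ⊆ -0-0,0--0,0-1-,00--
  m4 ⊆ 0--0 [E]
  m6 ⊆ 0--0,0-1-
  m7 ⊆ -111,0-1-
  m8 ⊆ -0-0,-00-
  m9 ⊆ -00-,1-01
  m13 ⊆ 1-01,11-1
  m15 ⊆ -111,11-1
E = {0--0}

NO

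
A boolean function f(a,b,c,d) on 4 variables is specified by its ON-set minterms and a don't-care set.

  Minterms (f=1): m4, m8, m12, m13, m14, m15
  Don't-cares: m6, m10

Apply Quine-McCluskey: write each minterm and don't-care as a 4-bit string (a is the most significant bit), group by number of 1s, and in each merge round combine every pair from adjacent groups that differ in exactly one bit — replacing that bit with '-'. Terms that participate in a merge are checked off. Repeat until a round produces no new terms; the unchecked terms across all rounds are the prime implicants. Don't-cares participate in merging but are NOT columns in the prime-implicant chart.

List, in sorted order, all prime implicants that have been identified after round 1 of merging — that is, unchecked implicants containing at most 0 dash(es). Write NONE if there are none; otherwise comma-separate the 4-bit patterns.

NONE

Round 0: 0100✓ 0110✓ 1000✓ 1010✓ 1100✓ 1101✓ 1110✓ 1111✓
Round 1: -100✓ -110✓ 01-0✓ 1-00✓ 1-10✓ 10-0✓ 11-0✓ 11-1✓ 110-✓ 111-✓
Round 2: -1-0 1--0 11--
PIs = {-1-0, 1--0, 11--}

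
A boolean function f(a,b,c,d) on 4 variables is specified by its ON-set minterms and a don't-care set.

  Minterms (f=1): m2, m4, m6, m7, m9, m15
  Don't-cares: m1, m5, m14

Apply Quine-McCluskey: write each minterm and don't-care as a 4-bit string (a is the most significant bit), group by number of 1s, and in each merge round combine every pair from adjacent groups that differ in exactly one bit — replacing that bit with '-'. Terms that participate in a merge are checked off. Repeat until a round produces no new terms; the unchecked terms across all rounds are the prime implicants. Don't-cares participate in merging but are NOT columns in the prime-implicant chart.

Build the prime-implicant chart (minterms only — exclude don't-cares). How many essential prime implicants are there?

[col 0] 0001*, 0010*, 0100*, 0101*, 0110*, 0111*, 1001*, 1110*, 1111*
[col 1] -001, -110*, -111*, 0-01, 0-10, 01-0*, 01-1*, 010-*, 011-*, 111-*
[col 2] -11-, 01--
Prime implicants: -001, -11-, 0-01, 0-10, 01--
PI chart (minterm → PIs covering it):
  2 | 0-10  (sole → essential)
  4 | 01--  (sole → essential)
  6 | -11-,0-10,01--
  7 | -11-,01--
  9 | -001  (sole → essential)
  15 | -11-  (sole → essential)
Essential prime implicants: -001, -11-, 0-10, 01--

4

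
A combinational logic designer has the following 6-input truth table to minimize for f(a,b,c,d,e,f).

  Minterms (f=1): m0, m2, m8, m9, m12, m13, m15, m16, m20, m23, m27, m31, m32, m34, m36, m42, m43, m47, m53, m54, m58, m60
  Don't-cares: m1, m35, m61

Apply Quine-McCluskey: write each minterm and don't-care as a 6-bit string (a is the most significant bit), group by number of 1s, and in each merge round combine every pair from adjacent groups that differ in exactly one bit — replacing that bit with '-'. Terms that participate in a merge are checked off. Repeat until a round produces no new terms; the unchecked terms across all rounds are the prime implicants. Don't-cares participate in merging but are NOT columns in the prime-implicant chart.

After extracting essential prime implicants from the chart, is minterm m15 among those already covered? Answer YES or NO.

NO

[col 0] 000000*, 000001*, 000010*, 001000*, 001001*, 001100*, 001101*, 001111*, 010000*, 010100*, 010111*, 011011*, 011111*, 100000*, 100010*, 100011*, 100100*, 101010*, 101011*, 101111*, 110101*, 110110, 111010*, 111100*, 111101*
[col 1] -00000*, -00010*, -01111, 0-0000, 0-1111, 00-000*, 00-001*, 0000-0*, 00000-*, 001-00*, 001-01*, 00100-*, 0011-1, 00110-*, 01-111, 010-00, 011-11, 1-1010, 10-010*, 10-011*, 100-00, 1000-0*, 10001-*, 101-11, 10101-*, 11-101, 11110-
[col 2] -000-0, 00-00-, 001-0-, 10-01-
Prime implicants: -000-0, -01111, 0-0000, 0-1111, 00-00-, 001-0-, 0011-1, 01-111, 010-00, 011-11, 1-1010, 10-01-, 100-00, 101-11, 11-101, 110110, 11110-
PI chart (minterm → PIs covering it):
  0 | -000-0,0-0000,00-00-
  2 | -000-0  (sole → essential)
  8 | 00-00-,001-0-
  9 | 00-00-,001-0-
  12 | 001-0-  (sole → essential)
  13 | 001-0-,0011-1
  15 | -01111,0-1111,0011-1
  16 | 0-0000,010-00
  20 | 010-00  (sole → essential)
  23 | 01-111  (sole → essential)
  27 | 011-11  (sole → essential)
  31 | 0-1111,01-111,011-11
  32 | -000-0,100-00
  34 | -000-0,10-01-
  36 | 100-00  (sole → essential)
  42 | 1-1010,10-01-
  43 | 10-01-,101-11
  47 | -01111,101-11
  53 | 11-101  (sole → essential)
  54 | 110110  (sole → essential)
  58 | 1-1010  (sole → essential)
  60 | 11110-  (sole → essential)
Essential prime implicants: -000-0, 001-0-, 01-111, 010-00, 011-11, 1-1010, 100-00, 11-101, 110110, 11110-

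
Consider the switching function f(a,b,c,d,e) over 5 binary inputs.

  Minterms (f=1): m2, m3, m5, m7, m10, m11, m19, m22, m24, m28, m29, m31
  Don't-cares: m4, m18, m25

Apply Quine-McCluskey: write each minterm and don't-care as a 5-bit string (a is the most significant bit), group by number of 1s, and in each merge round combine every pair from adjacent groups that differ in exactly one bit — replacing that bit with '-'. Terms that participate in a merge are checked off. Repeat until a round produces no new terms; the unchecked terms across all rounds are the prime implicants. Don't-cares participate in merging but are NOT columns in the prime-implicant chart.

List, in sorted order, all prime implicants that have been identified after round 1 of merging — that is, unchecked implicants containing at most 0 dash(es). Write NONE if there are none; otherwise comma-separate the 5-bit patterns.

[col 0] 00010*, 00011*, 00100*, 00101*, 00111*, 01010*, 01011*, 10010*, 10011*, 10110*, 11000*, 11001*, 11100*, 11101*, 11111*
[col 1] -0010*, -0011*, 0-010*, 0-011*, 00-11, 0001-*, 001-1, 0010-, 0101-*, 10-10, 1001-*, 11-00*, 11-01*, 1100-*, 111-1, 1110-*
[col 2] -001-, 0-01-, 11-0-
Prime implicants: -001-, 0-01-, 00-11, 001-1, 0010-, 10-10, 11-0-, 111-1

NONE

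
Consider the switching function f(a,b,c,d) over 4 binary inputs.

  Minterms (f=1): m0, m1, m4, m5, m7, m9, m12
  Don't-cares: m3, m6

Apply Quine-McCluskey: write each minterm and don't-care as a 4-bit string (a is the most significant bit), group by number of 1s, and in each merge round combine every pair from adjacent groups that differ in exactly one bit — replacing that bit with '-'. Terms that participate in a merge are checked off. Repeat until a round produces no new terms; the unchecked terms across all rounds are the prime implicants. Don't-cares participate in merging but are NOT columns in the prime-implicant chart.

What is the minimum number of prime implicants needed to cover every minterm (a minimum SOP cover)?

Round 0: 0000✓ 0001✓ 0011✓ 0100✓ 0101✓ 0110✓ 0111✓ 1001✓ 1100✓
Round 1: -001 -100 0-00✓ 0-01✓ 0-11✓ 00-1✓ 000-✓ 01-0✓ 01-1✓ 010-✓ 011-✓
Round 2: 0--1 0-0- 01--
PIs = {-001, -100, 0--1, 0-0-, 01--}
Coverage chart:
  m0: 0-0- ←essential
  m1: -001,0--1,0-0-
  m4: -100,0-0-,01--
  m5: 0--1,0-0-,01--
  m7: 0--1,01--
  m9: -001 ←essential
  m12: -100 ←essential
Essential: -001, -100, 0-0-
Petrick residual → 0--1
Min cover (4 terms): b'c'd + bc'd' + a'd + a'c'

4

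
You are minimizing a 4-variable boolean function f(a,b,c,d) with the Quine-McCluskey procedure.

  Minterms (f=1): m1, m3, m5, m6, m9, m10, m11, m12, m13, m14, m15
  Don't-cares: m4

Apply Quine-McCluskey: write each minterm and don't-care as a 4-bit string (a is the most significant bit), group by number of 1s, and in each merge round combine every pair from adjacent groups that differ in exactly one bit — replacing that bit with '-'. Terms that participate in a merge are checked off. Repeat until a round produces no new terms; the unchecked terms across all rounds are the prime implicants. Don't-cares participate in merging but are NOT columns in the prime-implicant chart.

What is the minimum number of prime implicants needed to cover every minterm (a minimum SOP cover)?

size-2^0 implicants → 0001(✓)  0011(✓)  0100(✓)  0101(✓)  0110(✓)  1001(✓)  1010(✓)  1011(✓)  1100(✓)  1101(✓)  1110(✓)  1111(✓)
size-2^1 implicants → -001(✓)  -011(✓)  -100(✓)  -101(✓)  -110(✓)  0-01(✓)  00-1(✓)  01-0(✓)  010-(✓)  1-01(✓)  1-10(✓)  1-11(✓)  10-1(✓)  101-(✓)  11-0(✓)  11-1(✓)  110-(✓)  111-(✓)
size-2^2 implicants → --01  -0-1  -1-0  -10-  1--1  1-1-  11--
Unchecked terms (primes): --01, -0-1, -1-0, -10-, 1--1, 1-1-, 11--
Minterm coverage:
  m1 ⊆ --01,-0-1
  m3 ⊆ -0-1 [E]
  m5 ⊆ --01,-10-
  m6 ⊆ -1-0 [E]
  m9 ⊆ --01,-0-1,1--1
  m10 ⊆ 1-1- [E]
  m11 ⊆ -0-1,1--1,1-1-
  m12 ⊆ -1-0,-10-,11--
  m13 ⊆ --01,-10-,1--1,11--
  m14 ⊆ -1-0,1-1-,11--
  m15 ⊆ 1--1,1-1-,11--
E = {-0-1, -1-0, 1-1-}
Petrick residual → --01
Cover = c'd + b'd + bd' + ac  |cover|=4

4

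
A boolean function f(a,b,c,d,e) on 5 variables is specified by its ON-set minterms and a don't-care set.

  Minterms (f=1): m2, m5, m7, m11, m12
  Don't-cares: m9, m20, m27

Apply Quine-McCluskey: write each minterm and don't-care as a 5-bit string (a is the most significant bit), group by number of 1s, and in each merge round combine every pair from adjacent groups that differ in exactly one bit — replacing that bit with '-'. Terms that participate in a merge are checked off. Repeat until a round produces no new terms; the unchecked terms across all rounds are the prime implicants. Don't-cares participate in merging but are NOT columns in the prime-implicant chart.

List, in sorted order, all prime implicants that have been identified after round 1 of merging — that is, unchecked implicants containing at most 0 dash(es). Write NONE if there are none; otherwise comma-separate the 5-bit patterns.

00010, 01100, 10100

Round 0: 00010 00101✓ 00111✓ 01001✓ 01011✓ 01100 10100 11011✓
Round 1: -1011 001-1 010-1
PIs = {-1011, 00010, 001-1, 010-1, 01100, 10100}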